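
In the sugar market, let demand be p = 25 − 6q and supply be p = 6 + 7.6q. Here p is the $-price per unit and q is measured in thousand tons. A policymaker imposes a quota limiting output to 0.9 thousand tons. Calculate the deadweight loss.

Competitive equilibrium: 25 − 6q = 6 + 7.6q → q* = 1.3971, p* = 16.6176.
At q = 0.9: demand price = 25 − 6·0.9 = 19.6; supply price = 6 + 7.6·0.9 = 12.84.
Δq = 1.3971 − 0.9 = 0.4971; wedge = 19.6 − 12.84 = 6.76.
Welfare loss = ½ × 0.4971 × 6.76 = $1.68 thousand.

$1.68 thousand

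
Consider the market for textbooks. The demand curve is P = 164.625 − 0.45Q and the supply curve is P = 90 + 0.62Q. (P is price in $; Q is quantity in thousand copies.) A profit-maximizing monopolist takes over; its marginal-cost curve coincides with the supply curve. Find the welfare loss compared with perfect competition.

$228.08 thousand

Competitive equilibrium: 164.625 − 0.45Q = 90 + 0.62Q → Q* = 69.743, P* = 133.2407.
Marginal revenue: MR = 164.625 − 0.9Q. Set MR = MC: 164.625 − 0.9Q = 90 + 0.62Q → Q_m = 49.0954.
Price P_m = 164.625 − 0.45·49.0954 = 142.5321; MC(Q_m) = 90 + 0.62·49.0954 = 120.4391.
Competitive Q* = 69.743, so ΔQ = 20.6476; wedge = 142.5321 − 120.4391 = 22.093.
The triangle = ½ × 20.6476 × 22.093 = $228.08 thousand.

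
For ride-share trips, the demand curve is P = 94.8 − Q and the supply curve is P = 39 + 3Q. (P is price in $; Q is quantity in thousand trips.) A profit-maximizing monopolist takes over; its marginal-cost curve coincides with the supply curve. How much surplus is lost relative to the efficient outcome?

$15.57 thousand

Competitive equilibrium: 94.8 − Q = 39 + 3Q → Q* = 13.95, P* = 80.85.
Marginal revenue: MR = 94.8 − 2Q. Set MR = MC: 94.8 − 2Q = 39 + 3Q → Q_m = 11.16.
Price P_m = 94.8 − 1·11.16 = 83.64; MC(Q_m) = 39 + 3·11.16 = 72.48.
Competitive Q* = 13.95, so ΔQ = 2.79; wedge = 83.64 − 72.48 = 11.16.
The triangle = ½ × 2.79 × 11.16 = $15.57 thousand.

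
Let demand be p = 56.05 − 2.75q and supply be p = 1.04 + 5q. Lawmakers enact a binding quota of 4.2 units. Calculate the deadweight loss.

Competitive equilibrium: 56.05 − 2.75q = 1.04 + 5q → q* = 7.0981, p* = 36.5303.
At q = 4.2: demand price = 56.05 − 2.75·4.2 = 44.5; supply price = 1.04 + 5·4.2 = 22.04.
Δq = 7.0981 − 4.2 = 2.8981; wedge = 44.5 − 22.04 = 22.46.
Welfare loss = ½ × 2.8981 × 22.46 = 32.55.

32.55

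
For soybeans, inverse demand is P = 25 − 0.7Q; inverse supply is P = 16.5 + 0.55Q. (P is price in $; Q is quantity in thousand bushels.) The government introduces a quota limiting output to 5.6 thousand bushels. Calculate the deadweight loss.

Competitive equilibrium: 25 − 0.7Q = 16.5 + 0.55Q → Q* = 6.8, P* = 20.24.
At Q = 5.6: demand price = 25 − 0.7·5.6 = 21.08; supply price = 16.5 + 0.55·5.6 = 19.58.
ΔQ = 6.8 − 5.6 = 1.2; wedge = 21.08 − 19.58 = 1.5.
Welfare loss = ½ × 1.2 × 1.5 = $0.90 thousand.

$0.90 thousand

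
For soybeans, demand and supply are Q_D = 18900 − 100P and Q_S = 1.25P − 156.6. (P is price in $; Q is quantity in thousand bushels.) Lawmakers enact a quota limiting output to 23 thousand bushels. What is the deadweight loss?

$1255.005 thousand

In inverse form: demand P = 189 − 0.01Q, supply P = 125.28 + 0.8Q.
Competitive equilibrium: 189 − 0.01Q = 125.28 + 0.8Q → Q* = 78.66667, P* = 188.21333.
At Q = 23: demand price = 189 − 0.01·23 = 188.77; supply price = 125.28 + 0.8·23 = 143.68.
ΔQ = 78.66667 − 23 = 55.66667; wedge = 188.77 − 143.68 = 45.09.
DWL = ½ × 55.66667 × 45.09 = $1255.005 thousand.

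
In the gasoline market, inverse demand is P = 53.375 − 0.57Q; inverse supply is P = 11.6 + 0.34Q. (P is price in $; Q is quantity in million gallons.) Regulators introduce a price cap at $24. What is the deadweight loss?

$40.51 million

Competitive equilibrium: 53.375 − 0.57Q = 11.6 + 0.34Q → Q* = 45.9066, P* = 27.2082.
At the ceiling P = 24, quantity supplied = (24 − 11.6)/0.34 = 36.4706.
Willingness to pay at Q' = 36.4706: 53.375 − 0.57·36.4706 = 32.5868.
ΔQ = 45.9066 − 36.4706 = 9.436; wedge = 32.5868 − 24 = 8.5868.
The triangle = ½ × 9.436 × 8.5868 = $40.51 million.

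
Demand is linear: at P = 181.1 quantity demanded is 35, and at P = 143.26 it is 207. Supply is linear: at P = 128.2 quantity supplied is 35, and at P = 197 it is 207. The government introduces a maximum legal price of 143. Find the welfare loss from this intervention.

Demand slope = (143.26 − 181.1)/(207 − 35) = −0.22, so P = 188.8 − 0.22Q.
Supply slope = (197 − 128.2)/(207 − 35) = 0.4, so P = 114.2 + 0.4Q.
Competitive equilibrium: 188.8 − 0.22Q = 114.2 + 0.4Q → Q* = 120.3226, P* = 162.329.
At the ceiling P = 143, quantity supplied = (143 − 114.2)/0.4 = 72.
Willingness to pay at Q' = 72: 188.8 − 0.22·72 = 172.96.
ΔQ = 120.3226 − 72 = 48.3226; wedge = 172.96 − 143 = 29.96.
Welfare loss = ½ × 48.3226 × 29.96 = 723.87.

723.87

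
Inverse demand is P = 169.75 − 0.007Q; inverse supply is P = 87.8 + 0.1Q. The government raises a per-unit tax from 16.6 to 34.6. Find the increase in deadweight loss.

4306.54

Competitive equilibrium: 169.75 − 0.007Q = 87.8 + 0.1Q → Q* = 765.8879, P* = 164.3888.
For a per-unit tax t: ΔQ = t/0.107, so DWL = ½·t·(t/0.107) = t²/0.214.
At t = 16.6: DWL = 1287.664. At t = 34.6: DWL = 5594.206.
Increase = 5594.206 − 1287.664 = 4306.54.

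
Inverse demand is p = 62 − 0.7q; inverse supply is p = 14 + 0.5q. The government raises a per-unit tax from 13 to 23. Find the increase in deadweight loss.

Competitive equilibrium: 62 − 0.7q = 14 + 0.5q → q* = 40, p* = 34.
For a per-unit tax t: Δq = t/1.2, so DWL = ½·t·(t/1.2) = t²/2.4.
At t = 13: DWL = 70.417. At t = 23: DWL = 220.417.
Increase = 220.417 − 70.417 = 150.

150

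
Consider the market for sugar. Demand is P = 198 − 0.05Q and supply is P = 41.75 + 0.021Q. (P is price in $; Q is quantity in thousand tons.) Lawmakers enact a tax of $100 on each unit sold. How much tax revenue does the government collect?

Competitive equilibrium: 198 − 0.05Q = 41.75 + 0.021Q → Q* = 2200.7042, P* = 87.9648.
With the tax, the buyer price exceeds the seller price by 100: (198 − 0.05Q) − (41.75 + 0.021Q) = 100 → Q' = 792.2535.
Tax revenue = 100 × 792.2535 = $79225.35 thousand.

$79225.35 thousand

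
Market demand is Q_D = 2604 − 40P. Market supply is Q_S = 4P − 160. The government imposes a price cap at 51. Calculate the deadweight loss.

307.27

In inverse form: demand P = 65.1 − 0.025Q, supply P = 40 + 0.25Q.
Competitive equilibrium: 65.1 − 0.025Q = 40 + 0.25Q → Q* = 91.2727, P* = 62.8182.
At the ceiling P = 51, quantity supplied = (51 − 40)/0.25 = 44.
Willingness to pay at Q' = 44: 65.1 − 0.025·44 = 64.
ΔQ = 91.2727 − 44 = 47.2727; wedge = 64 − 51 = 13.
The triangle = ½ × 47.2727 × 13 = 307.27.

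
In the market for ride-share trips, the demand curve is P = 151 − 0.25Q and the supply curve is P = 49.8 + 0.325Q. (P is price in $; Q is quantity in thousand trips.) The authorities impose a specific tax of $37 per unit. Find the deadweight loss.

Competitive equilibrium: 151 − 0.25Q = 49.8 + 0.325Q → Q* = 176, P* = 107.
With the tax, the buyer price exceeds the seller price by 37: (151 − 0.25Q) − (49.8 + 0.325Q) = 37 → Q' = 111.6522.
ΔQ = 176 − 111.6522 = 64.3478; the wedge equals the tax, 37.
Deadweight loss = ½ × 64.3478 × 37 = $1190.43 thousand.

$1190.43 thousand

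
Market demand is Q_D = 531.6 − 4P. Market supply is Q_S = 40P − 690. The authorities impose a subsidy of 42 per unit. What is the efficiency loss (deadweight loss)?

In inverse form: demand P = 132.9 − 0.25Q, supply P = 17.25 + 0.025Q.
Competitive equilibrium: 132.9 − 0.25Q = 17.25 + 0.025Q → Q* = 420.5455, P* = 27.7636.
The subsidy lowers effective supply by 42: P = 0.025Q − 24.75.
New quantity: 132.9 − 0.25Q = 0.025Q − 24.75 → Q' = 573.2727.
Overproduction ΔQ = 573.2727 − 420.5455 = 152.7272; wedge = subsidy = 42.
Deadweight loss = ½ × 152.7272 × 42 = 3207.27.

3207.27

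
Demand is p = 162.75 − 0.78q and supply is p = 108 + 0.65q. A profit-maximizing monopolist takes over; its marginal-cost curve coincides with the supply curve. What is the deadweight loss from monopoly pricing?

Competitive equilibrium: 162.75 − 0.78q = 108 + 0.65q → q* = 38.2867, p* = 132.8864.
Marginal revenue: MR = 162.75 − 1.56q. Set MR = MC: 162.75 − 1.56q = 108 + 0.65q → q_m = 24.7738.
Price p_m = 162.75 − 0.78·24.7738 = 143.4264; MC(q_m) = 108 + 0.65·24.7738 = 124.103.
Competitive q* = 38.2867, so Δq = 13.5129; wedge = 143.4264 − 124.103 = 19.3234.
The triangle = ½ × 13.5129 × 19.3234 = 130.56.

130.56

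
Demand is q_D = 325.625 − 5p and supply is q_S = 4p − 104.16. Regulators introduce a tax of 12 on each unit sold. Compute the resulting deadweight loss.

In inverse form: demand p = 65.125 − 0.2q, supply p = 26.04 + 0.25q.
Competitive equilibrium: 65.125 − 0.2q = 26.04 + 0.25q → q* = 86.8556, p* = 47.7539.
With the tax, the buyer price exceeds the seller price by 12: (65.125 − 0.2q) − (26.04 + 0.25q) = 12 → q' = 60.1889.
Δq = 86.8556 − 60.1889 = 26.6667; the wedge equals the tax, 12.
DWL = ½ × 26.6667 × 12 = 160.

160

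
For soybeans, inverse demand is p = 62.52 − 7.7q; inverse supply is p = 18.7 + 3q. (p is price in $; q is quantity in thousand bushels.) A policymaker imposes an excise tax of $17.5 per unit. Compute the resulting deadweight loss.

$14.31 thousand

Competitive equilibrium: 62.52 − 7.7q = 18.7 + 3q → q* = 4.0953, p* = 30.986.
With the tax, the buyer price exceeds the seller price by 17.5: (62.52 − 7.7q) − (18.7 + 3q) = 17.5 → q' = 2.4598.
Δq = 4.0953 − 2.4598 = 1.6355; the wedge equals the tax, 17.5.
The triangle = ½ × 1.6355 × 17.5 = $14.31 thousand.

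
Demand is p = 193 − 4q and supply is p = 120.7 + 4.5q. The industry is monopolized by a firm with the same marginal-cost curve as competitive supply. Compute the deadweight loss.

Competitive equilibrium: 193 − 4q = 120.7 + 4.5q → q* = 8.5059, p* = 158.9765.
Marginal revenue: MR = 193 − 8q. Set MR = MC: 193 − 8q = 120.7 + 4.5q → q_m = 5.784.
Price p_m = 193 − 4·5.784 = 169.864; MC(q_m) = 120.7 + 4.5·5.784 = 146.728.
Competitive q* = 8.5059, so Δq = 2.7219; wedge = 169.864 − 146.728 = 23.136.
The triangle = ½ × 2.7219 × 23.136 = 31.49.

31.49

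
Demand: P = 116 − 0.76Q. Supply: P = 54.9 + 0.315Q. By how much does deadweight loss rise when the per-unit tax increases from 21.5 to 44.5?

Competitive equilibrium: 116 − 0.76Q = 54.9 + 0.315Q → Q* = 56.8372, P* = 72.8037.
For a per-unit tax t: ΔQ = t/1.075, so DWL = ½·t·(t/1.075) = t²/2.15.
At t = 21.5: DWL = 215. At t = 44.5: DWL = 921.047.
Increase = 921.047 − 215 = 706.05.

706.05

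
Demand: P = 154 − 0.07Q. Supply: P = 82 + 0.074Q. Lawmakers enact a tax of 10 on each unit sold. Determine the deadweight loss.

347.22

Competitive equilibrium: 154 − 0.07Q = 82 + 0.074Q → Q* = 500, P* = 119.
With the tax, the buyer price exceeds the seller price by 10: (154 − 0.07Q) − (82 + 0.074Q) = 10 → Q' = 430.5556.
ΔQ = 500 − 430.5556 = 69.4444; the wedge equals the tax, 10.
DWL = ½ × 69.4444 × 10 = 347.22.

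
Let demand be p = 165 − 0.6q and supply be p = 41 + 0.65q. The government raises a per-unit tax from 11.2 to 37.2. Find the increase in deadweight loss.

Competitive equilibrium: 165 − 0.6q = 41 + 0.65q → q* = 99.2, p* = 105.48.
For a per-unit tax t: Δq = t/1.25, so DWL = ½·t·(t/1.25) = t²/2.5.
At t = 11.2: DWL = 50.176. At t = 37.2: DWL = 553.536.
Increase = 553.536 − 50.176 = 503.36.

503.36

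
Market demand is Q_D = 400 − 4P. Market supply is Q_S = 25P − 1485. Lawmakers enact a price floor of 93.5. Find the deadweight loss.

1884.42

In inverse form: demand P = 100 − 0.25Q, supply P = 59.4 + 0.04Q.
Competitive equilibrium: 100 − 0.25Q = 59.4 + 0.04Q → Q* = 140, P* = 65.
At the floor P = 93.5, quantity demanded = (100 − 93.5)/0.25 = 26.
Sellers' marginal cost at Q' = 26: 59.4 + 0.04·26 = 60.44.
ΔQ = 140 − 26 = 114; wedge = 93.5 − 60.44 = 33.06.
The triangle = ½ × 114 × 33.06 = 1884.42.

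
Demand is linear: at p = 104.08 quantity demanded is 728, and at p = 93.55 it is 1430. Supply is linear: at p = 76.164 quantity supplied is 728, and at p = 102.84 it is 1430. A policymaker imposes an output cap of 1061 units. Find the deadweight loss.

Demand slope = (93.55 − 104.08)/(1430 − 728) = −0.015, so p = 115 − 0.015q.
Supply slope = (102.84 − 76.164)/(1430 − 728) = 0.038, so p = 48.5 + 0.038q.
Competitive equilibrium: 115 − 0.015q = 48.5 + 0.038q → q* = 1254.717, p* = 96.1792.
At q = 1061: demand price = 115 − 0.015·1061 = 99.085; supply price = 48.5 + 0.038·1061 = 88.818.
Δq = 1254.717 − 1061 = 193.717; wedge = 99.085 − 88.818 = 10.267.
DWL = ½ × 193.717 × 10.267 = 994.45.

994.45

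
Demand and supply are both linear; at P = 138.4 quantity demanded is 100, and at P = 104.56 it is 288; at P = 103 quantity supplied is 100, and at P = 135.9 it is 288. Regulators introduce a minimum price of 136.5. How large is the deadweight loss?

1411.12

Demand slope = (104.56 − 138.4)/(288 − 100) = −0.18, so P = 156.4 − 0.18Q.
Supply slope = (135.9 − 103)/(288 − 100) = 0.175, so P = 85.5 + 0.175Q.
Competitive equilibrium: 156.4 − 0.18Q = 85.5 + 0.175Q → Q* = 199.7183, P* = 120.4507.
At the floor P = 136.5, quantity demanded = (156.4 − 136.5)/0.18 = 110.5556.
Sellers' marginal cost at Q' = 110.5556: 85.5 + 0.175·110.5556 = 104.8472.
ΔQ = 199.7183 − 110.5556 = 89.1627; wedge = 136.5 − 104.8472 = 31.6528.
Welfare loss = ½ × 89.1627 × 31.6528 = 1411.12.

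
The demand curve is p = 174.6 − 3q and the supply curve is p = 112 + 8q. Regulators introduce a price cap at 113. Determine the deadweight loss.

Competitive equilibrium: 174.6 − 3q = 112 + 8q → q* = 5.6909, p* = 157.5273.
At the ceiling p = 113, quantity supplied = (113 − 112)/8 = 0.125.
Willingness to pay at q' = 0.125: 174.6 − 3·0.125 = 174.225.
Δq = 5.6909 − 0.125 = 5.5659; wedge = 174.225 − 113 = 61.225.
DWL = ½ × 5.5659 × 61.225 = 170.39.

170.39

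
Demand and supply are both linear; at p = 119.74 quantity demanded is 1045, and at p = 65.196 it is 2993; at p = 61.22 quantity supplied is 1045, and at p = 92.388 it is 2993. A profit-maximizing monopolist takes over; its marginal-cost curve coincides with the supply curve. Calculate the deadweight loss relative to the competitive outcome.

18767.26

Demand slope = (65.196 − 119.74)/(2993 − 1045) = −0.028, so p = 149 − 0.028q.
Supply slope = (92.388 − 61.22)/(2993 − 1045) = 0.016, so p = 44.5 + 0.016q.
Competitive equilibrium: 149 − 0.028q = 44.5 + 0.016q → q* = 2375, p* = 82.5.
Marginal revenue: MR = 149 − 0.056q. Set MR = MC: 149 − 0.056q = 44.5 + 0.016q → q_m = 1451.388889.
Price p_m = 149 − 0.028·1451.388889 = 108.361111; MC(q_m) = 44.5 + 0.016·1451.388889 = 67.722222.
Competitive q* = 2375, so Δq = 923.611111; wedge = 108.361111 − 67.722222 = 40.638889.
DWL = ½ × 923.611111 × 40.638889 = 18767.26.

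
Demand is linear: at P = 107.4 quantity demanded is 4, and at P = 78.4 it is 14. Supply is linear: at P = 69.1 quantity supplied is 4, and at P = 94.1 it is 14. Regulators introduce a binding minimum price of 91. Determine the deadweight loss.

5.58

Demand slope = (78.4 − 107.4)/(14 − 4) = −2.9, so P = 119 − 2.9Q.
Supply slope = (94.1 − 69.1)/(14 − 4) = 2.5, so P = 59.1 + 2.5Q.
Competitive equilibrium: 119 − 2.9Q = 59.1 + 2.5Q → Q* = 11.0926, P* = 86.8315.
At the floor P = 91, quantity demanded = (119 − 91)/2.9 = 9.6552.
Sellers' marginal cost at Q' = 9.6552: 59.1 + 2.5·9.6552 = 83.238.
ΔQ = 11.0926 − 9.6552 = 1.4374; wedge = 91 − 83.238 = 7.762.
Welfare loss = ½ × 1.4374 × 7.762 = 5.58.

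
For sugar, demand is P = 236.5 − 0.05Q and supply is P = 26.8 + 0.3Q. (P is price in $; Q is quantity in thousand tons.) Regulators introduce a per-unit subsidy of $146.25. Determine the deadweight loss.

Competitive equilibrium: 236.5 − 0.05Q = 26.8 + 0.3Q → Q* = 599.1429, P* = 206.5429.
The subsidy lowers effective supply by 146.25: P = 0.3Q − 119.45.
New quantity: 236.5 − 0.05Q = 0.3Q − 119.45 → Q' = 1017.
Overproduction ΔQ = 1017 − 599.1429 = 417.8571; wedge = subsidy = 146.25.
Welfare loss = ½ × 417.8571 × 146.25 = $30555.80 thousand.

$30555.80 thousand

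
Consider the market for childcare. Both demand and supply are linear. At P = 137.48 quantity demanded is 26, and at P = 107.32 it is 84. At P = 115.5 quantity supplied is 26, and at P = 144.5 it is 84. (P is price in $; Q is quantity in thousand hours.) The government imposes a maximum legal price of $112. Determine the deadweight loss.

Demand slope = (107.32 − 137.48)/(84 − 26) = −0.52, so P = 151 − 0.52Q.
Supply slope = (144.5 − 115.5)/(84 − 26) = 0.5, so P = 102.5 + 0.5Q.
Competitive equilibrium: 151 − 0.52Q = 102.5 + 0.5Q → Q* = 47.549, P* = 126.2745.
At the ceiling P = 112, quantity supplied = (112 − 102.5)/0.5 = 19.
Willingness to pay at Q' = 19: 151 − 0.52·19 = 141.12.
ΔQ = 47.549 − 19 = 28.549; wedge = 141.12 − 112 = 29.12.
The triangle = ½ × 28.549 × 29.12 = $415.67 thousand.

$415.67 thousand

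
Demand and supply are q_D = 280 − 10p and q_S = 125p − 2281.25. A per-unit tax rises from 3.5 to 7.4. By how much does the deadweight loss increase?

196.81

In inverse form: demand p = 28 − 0.1q, supply p = 18.25 + 0.008q.
Competitive equilibrium: 28 − 0.1q = 18.25 + 0.008q → q* = 90.2778, p* = 18.9722.
For a per-unit tax t: Δq = t/0.108, so DWL = ½·t·(t/0.108) = t²/0.216.
At t = 3.5: DWL = 56.713. At t = 7.4: DWL = 253.519.
Increase = 253.519 − 56.713 = 196.81.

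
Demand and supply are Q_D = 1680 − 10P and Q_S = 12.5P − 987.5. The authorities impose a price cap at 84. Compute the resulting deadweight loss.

16791.84

In inverse form: demand P = 168 − 0.1Q, supply P = 79 + 0.08Q.
Competitive equilibrium: 168 − 0.1Q = 79 + 0.08Q → Q* = 494.4444, P* = 118.5556.
At the ceiling P = 84, quantity supplied = (84 − 79)/0.08 = 62.5.
Willingness to pay at Q' = 62.5: 168 − 0.1·62.5 = 161.75.
ΔQ = 494.4444 − 62.5 = 431.9444; wedge = 161.75 − 84 = 77.75.
Deadweight loss = ½ × 431.9444 × 77.75 = 16791.84.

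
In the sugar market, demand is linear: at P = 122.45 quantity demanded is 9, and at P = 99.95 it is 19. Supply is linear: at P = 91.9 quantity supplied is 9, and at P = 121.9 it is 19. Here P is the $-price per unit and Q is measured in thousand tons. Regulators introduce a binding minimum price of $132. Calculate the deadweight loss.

Demand slope = (99.95 − 122.45)/(19 − 9) = −2.25, so P = 142.7 − 2.25Q.
Supply slope = (121.9 − 91.9)/(19 − 9) = 3, so P = 64.9 + 3Q.
Competitive equilibrium: 142.7 − 2.25Q = 64.9 + 3Q → Q* = 14.819, P* = 109.3571.
At the floor P = 132, quantity demanded = (142.7 − 132)/2.25 = 4.7556.
Sellers' marginal cost at Q' = 4.7556: 64.9 + 3·4.7556 = 79.1668.
ΔQ = 14.819 − 4.7556 = 10.0634; wedge = 132 − 79.1668 = 52.8332.
Deadweight loss = ½ × 10.0634 × 52.8332 = $265.84 thousand.

$265.84 thousand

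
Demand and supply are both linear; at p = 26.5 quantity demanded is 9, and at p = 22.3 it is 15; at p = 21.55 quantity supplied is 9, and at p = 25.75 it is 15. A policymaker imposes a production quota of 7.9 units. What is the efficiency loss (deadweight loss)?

Demand slope = (22.3 − 26.5)/(15 − 9) = −0.7, so p = 32.8 − 0.7q.
Supply slope = (25.75 − 21.55)/(15 − 9) = 0.7, so p = 15.25 + 0.7q.
Competitive equilibrium: 32.8 − 0.7q = 15.25 + 0.7q → q* = 12.5357, p* = 24.025.
At q = 7.9: demand price = 32.8 − 0.7·7.9 = 27.27; supply price = 15.25 + 0.7·7.9 = 20.78.
Δq = 12.5357 − 7.9 = 4.6357; wedge = 27.27 − 20.78 = 6.49.
Welfare loss = ½ × 4.6357 × 6.49 = 15.04.

15.04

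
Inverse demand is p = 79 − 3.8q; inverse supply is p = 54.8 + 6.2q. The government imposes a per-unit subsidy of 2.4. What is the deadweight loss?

Competitive equilibrium: 79 − 3.8q = 54.8 + 6.2q → q* = 2.42, p* = 69.804.
The subsidy lowers effective supply by 2.4: p = 52.4 + 6.2q.
New quantity: 79 − 3.8q = 52.4 + 6.2q → q' = 2.66.
Overproduction Δq = 2.66 − 2.42 = 0.24; wedge = subsidy = 2.4.
The triangle = ½ × 0.24 × 2.4 = 0.288.

0.288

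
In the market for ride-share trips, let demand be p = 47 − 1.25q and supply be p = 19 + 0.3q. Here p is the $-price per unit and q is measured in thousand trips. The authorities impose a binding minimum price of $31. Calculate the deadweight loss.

$21.48 thousand

Competitive equilibrium: 47 − 1.25q = 19 + 0.3q → q* = 18.0645, p* = 24.4194.
At the floor p = 31, quantity demanded = (47 − 31)/1.25 = 12.8.
Sellers' marginal cost at q' = 12.8: 19 + 0.3·12.8 = 22.84.
Δq = 18.0645 − 12.8 = 5.2645; wedge = 31 − 22.84 = 8.16.
Welfare loss = ½ × 5.2645 × 8.16 = $21.48 thousand.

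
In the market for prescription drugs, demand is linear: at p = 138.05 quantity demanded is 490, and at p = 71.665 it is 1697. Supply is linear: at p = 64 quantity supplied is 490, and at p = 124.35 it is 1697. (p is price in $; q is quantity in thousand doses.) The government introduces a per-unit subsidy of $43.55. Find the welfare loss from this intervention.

Demand slope = (71.665 − 138.05)/(1697 − 490) = −0.055, so p = 165 − 0.055q.
Supply slope = (124.35 − 64)/(1697 − 490) = 0.05, so p = 39.5 + 0.05q.
Competitive equilibrium: 165 − 0.055q = 39.5 + 0.05q → q* = 1195.2381, p* = 99.2619.
The subsidy lowers effective supply by 43.55: p = 0.05q − 4.05.
New quantity: 165 − 0.055q = 0.05q − 4.05 → q' = 1610.
Overproduction Δq = 1610 − 1195.2381 = 414.7619; wedge = subsidy = 43.55.
Welfare loss = ½ × 414.7619 × 43.55 = $9031.44 thousand.

$9031.44 thousand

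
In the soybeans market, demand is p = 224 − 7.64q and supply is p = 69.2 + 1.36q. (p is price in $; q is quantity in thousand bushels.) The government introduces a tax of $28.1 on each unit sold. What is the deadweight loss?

$43.87 thousand

Competitive equilibrium: 224 − 7.64q = 69.2 + 1.36q → q* = 17.2, p* = 92.592.
With the tax, the buyer price exceeds the seller price by 28.1: (224 − 7.64q) − (69.2 + 1.36q) = 28.1 → q' = 14.0778.
Δq = 17.2 − 14.0778 = 3.1222; the wedge equals the tax, 28.1.
DWL = ½ × 3.1222 × 28.1 = $43.87 thousand.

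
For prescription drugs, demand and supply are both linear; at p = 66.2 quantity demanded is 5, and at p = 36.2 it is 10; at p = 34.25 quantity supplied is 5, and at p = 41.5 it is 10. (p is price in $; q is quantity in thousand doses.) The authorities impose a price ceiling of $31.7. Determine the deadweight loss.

$136.22 thousand

Demand slope = (36.2 − 66.2)/(10 − 5) = −6, so p = 96.2 − 6q.
Supply slope = (41.5 − 34.25)/(10 − 5) = 1.45, so p = 27 + 1.45q.
Competitive equilibrium: 96.2 − 6q = 27 + 1.45q → q* = 9.2886, p* = 40.4685.
At the ceiling p = 31.7, quantity supplied = (31.7 − 27)/1.45 = 3.2414.
Willingness to pay at q' = 3.2414: 96.2 − 6·3.2414 = 76.7516.
Δq = 9.2886 − 3.2414 = 6.0472; wedge = 76.7516 − 31.7 = 45.0516.
DWL = ½ × 6.0472 × 45.0516 = $136.22 thousand.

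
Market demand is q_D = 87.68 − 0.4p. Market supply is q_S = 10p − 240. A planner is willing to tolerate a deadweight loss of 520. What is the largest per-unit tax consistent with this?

In inverse form: demand p = 219.2 − 2.5q, supply p = 24 + 0.1q.
Competitive equilibrium: 219.2 − 2.5q = 24 + 0.1q → q* = 75.0769, p* = 31.5077.
A tax t gives Δq = t/2.6 and wedge t, so DWL = t²/5.2.
t²/5.2 = 520 → t² = 2704 → t = 52.

52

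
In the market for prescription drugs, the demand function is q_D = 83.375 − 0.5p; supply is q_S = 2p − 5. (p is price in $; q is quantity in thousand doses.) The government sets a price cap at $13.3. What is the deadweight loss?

In inverse form: demand p = 166.75 − 2q, supply p = 2.5 + 0.5q.
Competitive equilibrium: 166.75 − 2q = 2.5 + 0.5q → q* = 65.7, p* = 35.35.
At the ceiling p = 13.3, quantity supplied = (13.3 − 2.5)/0.5 = 21.6.
Willingness to pay at q' = 21.6: 166.75 − 2·21.6 = 123.55.
Δq = 65.7 − 21.6 = 44.1; wedge = 123.55 − 13.3 = 110.25.
Deadweight loss = ½ × 44.1 × 110.25 = $2431.01 thousand.

$2431.01 thousand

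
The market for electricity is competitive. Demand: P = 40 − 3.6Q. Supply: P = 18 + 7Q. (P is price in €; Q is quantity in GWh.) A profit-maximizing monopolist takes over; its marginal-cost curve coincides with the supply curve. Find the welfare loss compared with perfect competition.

Competitive equilibrium: 40 − 3.6Q = 18 + 7Q → Q* = 2.0755, P* = 32.5283.
Marginal revenue: MR = 40 − 7.2Q. Set MR = MC: 40 − 7.2Q = 18 + 7Q → Q_m = 1.5493.
Price P_m = 40 − 3.6·1.5493 = 34.4225; MC(Q_m) = 18 + 7·1.5493 = 28.8451.
Competitive Q* = 2.0755, so ΔQ = 0.5262; wedge = 34.4225 − 28.8451 = 5.5774.
Deadweight loss = ½ × 0.5262 × 5.5774 = €1.47.

€1.47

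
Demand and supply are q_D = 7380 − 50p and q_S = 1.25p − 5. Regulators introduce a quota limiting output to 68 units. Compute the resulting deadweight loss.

4704.80

In inverse form: demand p = 147.6 − 0.02q, supply p = 4 + 0.8q.
Competitive equilibrium: 147.6 − 0.02q = 4 + 0.8q → q* = 175.122, p* = 144.0976.
At q = 68: demand price = 147.6 − 0.02·68 = 146.24; supply price = 4 + 0.8·68 = 58.4.
Δq = 175.122 − 68 = 107.122; wedge = 146.24 − 58.4 = 87.84.
Welfare loss = ½ × 107.122 × 87.84 = 4704.80.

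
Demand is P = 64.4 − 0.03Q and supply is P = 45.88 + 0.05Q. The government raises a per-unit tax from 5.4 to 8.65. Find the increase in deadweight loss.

Competitive equilibrium: 64.4 − 0.03Q = 45.88 + 0.05Q → Q* = 231.5, P* = 57.455.
For a per-unit tax t: ΔQ = t/0.08, so DWL = ½·t·(t/0.08) = t²/0.16.
At t = 5.4: DWL = 182.25. At t = 8.65: DWL = 467.641.
Increase = 467.641 − 182.25 = 285.39.

285.39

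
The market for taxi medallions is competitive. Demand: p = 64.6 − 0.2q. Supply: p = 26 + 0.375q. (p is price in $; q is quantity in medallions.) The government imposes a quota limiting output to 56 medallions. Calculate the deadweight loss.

$35.62

Competitive equilibrium: 64.6 − 0.2q = 26 + 0.375q → q* = 67.1304, p* = 51.1739.
At q = 56: demand price = 64.6 − 0.2·56 = 53.4; supply price = 26 + 0.375·56 = 47.
Δq = 67.1304 − 56 = 11.1304; wedge = 53.4 − 47 = 6.4.
Welfare loss = ½ × 11.1304 × 6.4 = $35.62.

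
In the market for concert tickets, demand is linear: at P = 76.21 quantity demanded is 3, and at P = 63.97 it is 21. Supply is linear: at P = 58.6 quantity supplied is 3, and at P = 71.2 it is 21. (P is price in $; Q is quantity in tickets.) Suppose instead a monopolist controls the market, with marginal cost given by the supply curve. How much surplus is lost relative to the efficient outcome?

$18.68

Demand slope = (63.97 − 76.21)/(21 − 3) = −0.68, so P = 78.25 − 0.68Q.
Supply slope = (71.2 − 58.6)/(21 − 3) = 0.7, so P = 56.5 + 0.7Q.
Competitive equilibrium: 78.25 − 0.68Q = 56.5 + 0.7Q → Q* = 15.7609, P* = 67.5326.
Marginal revenue: MR = 78.25 − 1.36Q. Set MR = MC: 78.25 − 1.36Q = 56.5 + 0.7Q → Q_m = 10.5583.
Price P_m = 78.25 − 0.68·10.5583 = 71.0704; MC(Q_m) = 56.5 + 0.7·10.5583 = 63.8908.
Competitive Q* = 15.7609, so ΔQ = 5.2026; wedge = 71.0704 − 63.8908 = 7.1796.
Welfare loss = ½ × 5.2026 × 7.1796 = $18.68.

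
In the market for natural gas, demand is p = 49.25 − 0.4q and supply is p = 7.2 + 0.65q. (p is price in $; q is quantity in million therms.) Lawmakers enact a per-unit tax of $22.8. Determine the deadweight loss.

$247.54 million

Competitive equilibrium: 49.25 − 0.4q = 7.2 + 0.65q → q* = 40.0476, p* = 33.231.
With the tax, the buyer price exceeds the seller price by 22.8: (49.25 − 0.4q) − (7.2 + 0.65q) = 22.8 → q' = 18.3333.
Δq = 40.0476 − 18.3333 = 21.7143; the wedge equals the tax, 22.8.
Welfare loss = ½ × 21.7143 × 22.8 = $247.54 million.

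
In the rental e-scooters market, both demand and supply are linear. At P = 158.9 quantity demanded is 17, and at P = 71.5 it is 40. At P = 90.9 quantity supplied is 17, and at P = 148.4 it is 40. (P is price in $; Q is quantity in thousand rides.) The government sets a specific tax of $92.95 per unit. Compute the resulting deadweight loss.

$685.69 thousand

Demand slope = (71.5 − 158.9)/(40 − 17) = −3.8, so P = 223.5 − 3.8Q.
Supply slope = (148.4 − 90.9)/(40 − 17) = 2.5, so P = 48.4 + 2.5Q.
Competitive equilibrium: 223.5 − 3.8Q = 48.4 + 2.5Q → Q* = 27.7937, P* = 117.8841.
With the tax, the buyer price exceeds the seller price by 92.95: (223.5 − 3.8Q) − (48.4 + 2.5Q) = 92.95 → Q' = 13.0397.
ΔQ = 27.7937 − 13.0397 = 14.754; the wedge equals the tax, 92.95.
Deadweight loss = ½ × 14.754 × 92.95 = $685.69 thousand.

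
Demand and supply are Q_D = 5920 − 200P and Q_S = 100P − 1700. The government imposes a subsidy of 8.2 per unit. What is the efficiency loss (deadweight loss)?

In inverse form: demand P = 29.6 − 0.005Q, supply P = 17 + 0.01Q.
Competitive equilibrium: 29.6 − 0.005Q = 17 + 0.01Q → Q* = 840, P* = 25.4.
The subsidy lowers effective supply by 8.2: P = 8.8 + 0.01Q.
New quantity: 29.6 − 0.005Q = 8.8 + 0.01Q → Q' = 1386.6667.
Overproduction ΔQ = 1386.6667 − 840 = 546.6667; wedge = subsidy = 8.2.
DWL = ½ × 546.6667 × 8.2 = 2241.33.

2241.33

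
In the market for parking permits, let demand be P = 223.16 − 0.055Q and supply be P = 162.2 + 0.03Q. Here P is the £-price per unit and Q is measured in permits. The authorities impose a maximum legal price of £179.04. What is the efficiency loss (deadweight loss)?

Competitive equilibrium: 223.16 − 0.055Q = 162.2 + 0.03Q → Q* = 717.1765, P* = 183.7153.
At the ceiling P = 179.04, quantity supplied = (179.04 − 162.2)/0.03 = 561.3333.
Willingness to pay at Q' = 561.3333: 223.16 − 0.055·561.3333 = 192.2867.
ΔQ = 717.1765 − 561.3333 = 155.8432; wedge = 192.2867 − 179.04 = 13.2467.
Welfare loss = ½ × 155.8432 × 13.2467 = £1032.20.

£1032.20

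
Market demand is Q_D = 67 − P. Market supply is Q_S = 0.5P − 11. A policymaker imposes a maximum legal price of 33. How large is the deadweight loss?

In inverse form: demand P = 67 − Q, supply P = 22 + 2Q.
Competitive equilibrium: 67 − Q = 22 + 2Q → Q* = 15, P* = 52.
At the ceiling P = 33, quantity supplied = (33 − 22)/2 = 5.5.
Willingness to pay at Q' = 5.5: 67 − 1·5.5 = 61.5.
ΔQ = 15 − 5.5 = 9.5; wedge = 61.5 − 33 = 28.5.
The triangle = ½ × 9.5 × 28.5 = 135.375.

135.375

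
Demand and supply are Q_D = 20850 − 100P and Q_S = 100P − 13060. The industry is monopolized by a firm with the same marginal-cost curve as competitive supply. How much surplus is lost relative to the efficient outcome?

In inverse form: demand P = 208.5 − 0.01Q, supply P = 130.6 + 0.01Q.
Competitive equilibrium: 208.5 − 0.01Q = 130.6 + 0.01Q → Q* = 3895, P* = 169.55.
Marginal revenue: MR = 208.5 − 0.02Q. Set MR = MC: 208.5 − 0.02Q = 130.6 + 0.01Q → Q_m = 2596.66667.
Price P_m = 208.5 − 0.01·2596.66667 = 182.53333; MC(Q_m) = 130.6 + 0.01·2596.66667 = 156.56667.
Competitive Q* = 3895, so ΔQ = 1298.33333; wedge = 182.53333 − 156.56667 = 25.96666.
Deadweight loss = ½ × 1298.33333 × 25.96666 = 16856.69.

16856.69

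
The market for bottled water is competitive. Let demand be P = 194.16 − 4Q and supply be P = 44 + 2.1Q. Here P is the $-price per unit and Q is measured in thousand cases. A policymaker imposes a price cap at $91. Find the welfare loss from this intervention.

Competitive equilibrium: 194.16 − 4Q = 44 + 2.1Q → Q* = 24.6164, P* = 95.6944.
At the ceiling P = 91, quantity supplied = (91 − 44)/2.1 = 22.381.
Willingness to pay at Q' = 22.381: 194.16 − 4·22.381 = 104.636.
ΔQ = 24.6164 − 22.381 = 2.2354; wedge = 104.636 − 91 = 13.636.
DWL = ½ × 2.2354 × 13.636 = $15.24 thousand.

$15.24 thousand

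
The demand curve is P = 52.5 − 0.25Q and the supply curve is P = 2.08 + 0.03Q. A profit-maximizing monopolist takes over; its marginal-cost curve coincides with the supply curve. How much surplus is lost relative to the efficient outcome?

1010.06

Competitive equilibrium: 52.5 − 0.25Q = 2.08 + 0.03Q → Q* = 180.0714, P* = 7.4821.
Marginal revenue: MR = 52.5 − 0.5Q. Set MR = MC: 52.5 − 0.5Q = 2.08 + 0.03Q → Q_m = 95.1321.
Price P_m = 52.5 − 0.25·95.1321 = 28.717; MC(Q_m) = 2.08 + 0.03·95.1321 = 4.934.
Competitive Q* = 180.0714, so ΔQ = 84.9393; wedge = 28.717 − 4.934 = 23.783.
Welfare loss = ½ × 84.9393 × 23.783 = 1010.06.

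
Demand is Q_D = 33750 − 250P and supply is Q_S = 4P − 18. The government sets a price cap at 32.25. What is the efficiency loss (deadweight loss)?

In inverse form: demand P = 135 − 0.004Q, supply P = 4.5 + 0.25Q.
Competitive equilibrium: 135 − 0.004Q = 4.5 + 0.25Q → Q* = 513.7795, P* = 132.9449.
At the ceiling P = 32.25, quantity supplied = (32.25 − 4.5)/0.25 = 111.
Willingness to pay at Q' = 111: 135 − 0.004·111 = 134.556.
ΔQ = 513.7795 − 111 = 402.7795; wedge = 134.556 − 32.25 = 102.306.
DWL = ½ × 402.7795 × 102.306 = 20603.38.

20603.38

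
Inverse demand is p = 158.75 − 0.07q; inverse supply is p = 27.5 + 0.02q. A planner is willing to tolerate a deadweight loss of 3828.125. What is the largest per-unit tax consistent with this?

Competitive equilibrium: 158.75 − 0.07q = 27.5 + 0.02q → q* = 1458.3333, p* = 56.6667.
A tax t gives Δq = t/0.09 and wedge t, so DWL = t²/0.18.
t²/0.18 = 3828.125 → t² = 689.0625 → t = 26.25.

26.25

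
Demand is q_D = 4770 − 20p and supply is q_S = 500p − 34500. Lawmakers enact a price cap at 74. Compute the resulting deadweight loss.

15002.40

In inverse form: demand p = 238.5 − 0.05q, supply p = 69 + 0.002q.
Competitive equilibrium: 238.5 − 0.05q = 69 + 0.002q → q* = 3259.6154, p* = 75.5192.
At the ceiling p = 74, quantity supplied = (74 − 69)/0.002 = 2500.
Willingness to pay at q' = 2500: 238.5 − 0.05·2500 = 113.5.
Δq = 3259.6154 − 2500 = 759.6154; wedge = 113.5 − 74 = 39.5.
DWL = ½ × 759.6154 × 39.5 = 15002.40.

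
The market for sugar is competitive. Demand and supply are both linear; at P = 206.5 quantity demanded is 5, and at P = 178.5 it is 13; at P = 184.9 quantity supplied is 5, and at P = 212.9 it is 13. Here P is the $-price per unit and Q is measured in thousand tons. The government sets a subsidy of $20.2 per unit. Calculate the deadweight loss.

$29.15 thousand

Demand slope = (178.5 − 206.5)/(13 − 5) = −3.5, so P = 224 − 3.5Q.
Supply slope = (212.9 − 184.9)/(13 − 5) = 3.5, so P = 167.4 + 3.5Q.
Competitive equilibrium: 224 − 3.5Q = 167.4 + 3.5Q → Q* = 8.0857, P* = 195.7.
The subsidy lowers effective supply by 20.2: P = 147.2 + 3.5Q.
New quantity: 224 − 3.5Q = 147.2 + 3.5Q → Q' = 10.9714.
Overproduction ΔQ = 10.9714 − 8.0857 = 2.8857; wedge = subsidy = 20.2.
DWL = ½ × 2.8857 × 20.2 = $29.15 thousand.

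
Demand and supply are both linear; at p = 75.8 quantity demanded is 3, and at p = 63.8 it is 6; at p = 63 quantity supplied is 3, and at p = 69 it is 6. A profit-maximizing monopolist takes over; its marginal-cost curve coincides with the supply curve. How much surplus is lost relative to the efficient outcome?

12.65

Demand slope = (63.8 − 75.8)/(6 − 3) = −4, so p = 87.8 − 4q.
Supply slope = (69 − 63)/(6 − 3) = 2, so p = 57 + 2q.
Competitive equilibrium: 87.8 − 4q = 57 + 2q → q* = 5.1333, p* = 67.2667.
Marginal revenue: MR = 87.8 − 8q. Set MR = MC: 87.8 − 8q = 57 + 2q → q_m = 3.08.
Price p_m = 87.8 − 4·3.08 = 75.48; MC(q_m) = 57 + 2·3.08 = 63.16.
Competitive q* = 5.1333, so Δq = 2.0533; wedge = 75.48 − 63.16 = 12.32.
The triangle = ½ × 2.0533 × 12.32 = 12.65.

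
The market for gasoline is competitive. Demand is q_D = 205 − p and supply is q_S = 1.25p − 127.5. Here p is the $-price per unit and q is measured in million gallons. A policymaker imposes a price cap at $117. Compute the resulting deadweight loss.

$1332.10 million

In inverse form: demand p = 205 − q, supply p = 102 + 0.8q.
Competitive equilibrium: 205 − q = 102 + 0.8q → q* = 57.2222, p* = 147.7778.
At the ceiling p = 117, quantity supplied = (117 − 102)/0.8 = 18.75.
Willingness to pay at q' = 18.75: 205 − 1·18.75 = 186.25.
Δq = 57.2222 − 18.75 = 38.4722; wedge = 186.25 − 117 = 69.25.
DWL = ½ × 38.4722 × 69.25 = $1332.10 million.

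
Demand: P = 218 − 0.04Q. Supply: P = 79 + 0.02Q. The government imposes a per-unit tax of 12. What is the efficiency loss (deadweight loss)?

Competitive equilibrium: 218 − 0.04Q = 79 + 0.02Q → Q* = 2316.6667, P* = 125.3333.
With the tax, the buyer price exceeds the seller price by 12: (218 − 0.04Q) − (79 + 0.02Q) = 12 → Q' = 2116.6667.
ΔQ = 2316.6667 − 2116.6667 = 200; the wedge equals the tax, 12.
DWL = ½ × 200 × 12 = 1200.

1200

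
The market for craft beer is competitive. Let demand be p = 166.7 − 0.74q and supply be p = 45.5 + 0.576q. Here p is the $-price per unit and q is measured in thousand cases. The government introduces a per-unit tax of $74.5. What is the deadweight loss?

Competitive equilibrium: 166.7 − 0.74q = 45.5 + 0.576q → q* = 92.0973, p* = 98.548.
With the tax, the buyer price exceeds the seller price by 74.5: (166.7 − 0.74q) − (45.5 + 0.576q) = 74.5 → q' = 35.4863.
Δq = 92.0973 − 35.4863 = 56.611; the wedge equals the tax, 74.5.
The triangle = ½ × 56.611 × 74.5 = $2108.76 thousand.

$2108.76 thousand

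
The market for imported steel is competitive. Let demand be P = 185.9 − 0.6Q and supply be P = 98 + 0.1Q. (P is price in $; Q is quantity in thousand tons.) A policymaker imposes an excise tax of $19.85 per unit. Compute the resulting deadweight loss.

$281.44 thousand

Competitive equilibrium: 185.9 − 0.6Q = 98 + 0.1Q → Q* = 125.5714, P* = 110.5571.
With the tax, the buyer price exceeds the seller price by 19.85: (185.9 − 0.6Q) − (98 + 0.1Q) = 19.85 → Q' = 97.2143.
ΔQ = 125.5714 − 97.2143 = 28.3571; the wedge equals the tax, 19.85.
DWL = ½ × 28.3571 × 19.85 = $281.44 thousand.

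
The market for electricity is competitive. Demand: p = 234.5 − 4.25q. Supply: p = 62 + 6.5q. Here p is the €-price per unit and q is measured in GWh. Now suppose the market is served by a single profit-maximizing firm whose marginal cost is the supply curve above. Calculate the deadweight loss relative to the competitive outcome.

€111.11

Competitive equilibrium: 234.5 − 4.25q = 62 + 6.5q → q* = 16.0465, p* = 166.3023.
Marginal revenue: MR = 234.5 − 8.5q. Set MR = MC: 234.5 − 8.5q = 62 + 6.5q → q_m = 11.5.
Price p_m = 234.5 − 4.25·11.5 = 185.625; MC(q_m) = 62 + 6.5·11.5 = 136.75.
Competitive q* = 16.0465, so Δq = 4.5465; wedge = 185.625 − 136.75 = 48.875.
Deadweight loss = ½ × 4.5465 × 48.875 = €111.11.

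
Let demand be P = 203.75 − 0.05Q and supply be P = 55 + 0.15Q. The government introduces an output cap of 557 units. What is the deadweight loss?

3487.56

Competitive equilibrium: 203.75 − 0.05Q = 55 + 0.15Q → Q* = 743.75, P* = 166.5625.
At Q = 557: demand price = 203.75 − 0.05·557 = 175.9; supply price = 55 + 0.15·557 = 138.55.
ΔQ = 743.75 − 557 = 186.75; wedge = 175.9 − 138.55 = 37.35.
Deadweight loss = ½ × 186.75 × 37.35 = 3487.56.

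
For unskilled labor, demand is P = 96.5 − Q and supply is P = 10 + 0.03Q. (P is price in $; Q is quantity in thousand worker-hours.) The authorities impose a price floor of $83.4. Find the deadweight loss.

$2587.39 thousand

Competitive equilibrium: 96.5 − Q = 10 + 0.03Q → Q* = 83.9806, P* = 12.5194.
At the floor P = 83.4, quantity demanded = (96.5 − 83.4)/1 = 13.1.
Sellers' marginal cost at Q' = 13.1: 10 + 0.03·13.1 = 10.393.
ΔQ = 83.9806 − 13.1 = 70.8806; wedge = 83.4 − 10.393 = 73.007.
Deadweight loss = ½ × 70.8806 × 73.007 = $2587.39 thousand.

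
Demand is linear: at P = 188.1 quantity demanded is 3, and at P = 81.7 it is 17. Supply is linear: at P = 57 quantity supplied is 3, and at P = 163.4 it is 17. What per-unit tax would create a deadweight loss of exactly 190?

76

Demand slope = (81.7 − 188.1)/(17 − 3) = −7.6, so P = 210.9 − 7.6Q.
Supply slope = (163.4 − 57)/(17 − 3) = 7.6, so P = 34.2 + 7.6Q.
Competitive equilibrium: 210.9 − 7.6Q = 34.2 + 7.6Q → Q* = 11.625, P* = 122.55.
A tax t gives ΔQ = t/15.2 and wedge t, so DWL = t²/30.4.
t²/30.4 = 190 → t² = 5776 → t = 76.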